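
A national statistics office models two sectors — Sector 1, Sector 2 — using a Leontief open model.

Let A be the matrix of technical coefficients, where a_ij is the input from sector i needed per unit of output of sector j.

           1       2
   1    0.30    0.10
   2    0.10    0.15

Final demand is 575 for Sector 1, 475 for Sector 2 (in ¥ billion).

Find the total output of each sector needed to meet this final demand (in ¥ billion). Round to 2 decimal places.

x_1 = 916.67, x_2 = 666.67

I − A =
  [   0.70    -0.10]
  [  -0.10     0.85]
det(I−A) = (0.70)(0.85) − (-0.10)(-0.10) = 0.5850
adj(I−A) = [[0.85, 0.10], [0.10, 0.70]]
(I − A)⁻¹ = adj(I−A) / det(I−A) ≈
  [   1.4530     0.1709]
  [   0.1709     1.1966]
x = (I − A)⁻¹ d = adj(I−A)·d / det(I−A), with det(I−A) = 0.5850:
  x_1 = (0.85·575 + 0.10·475) / 0.5850 = 536.25 / 0.5850 ≈ 916.67
  x_2 = (0.10·575 + 0.70·475) / 0.5850 = 390.00 / 0.5850 ≈ 666.67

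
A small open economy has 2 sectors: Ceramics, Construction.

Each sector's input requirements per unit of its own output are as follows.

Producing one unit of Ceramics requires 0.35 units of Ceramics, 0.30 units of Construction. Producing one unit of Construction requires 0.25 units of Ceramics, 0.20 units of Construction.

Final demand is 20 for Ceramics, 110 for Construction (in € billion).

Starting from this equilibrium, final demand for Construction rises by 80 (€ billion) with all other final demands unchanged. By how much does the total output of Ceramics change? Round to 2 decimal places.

Δx_1 = 44.94

I − A =
  [   0.65    -0.25]
  [  -0.30     0.80]
det(I−A) = (0.65)(0.80) − (-0.25)(-0.30) = 0.4450
adj(I−A) = [[0.80, 0.25], [0.30, 0.65]]
(I − A)⁻¹ = adj(I−A) / det(I−A) ≈
  [   1.7978     0.5618]
  [   0.6742     1.4607]
Δx = (I − A)⁻¹ Δd with Δd having +80 in the Construction component and 0 elsewhere.
So Δx_1 = L_12 · (+80), where L_12 = adj(I−A)_12 / det(I−A) = 0.25 / 0.4450.
Δx_1 = 0.25 × (+80) / 0.4450 = 20.00 / 0.4450 ≈ 44.94.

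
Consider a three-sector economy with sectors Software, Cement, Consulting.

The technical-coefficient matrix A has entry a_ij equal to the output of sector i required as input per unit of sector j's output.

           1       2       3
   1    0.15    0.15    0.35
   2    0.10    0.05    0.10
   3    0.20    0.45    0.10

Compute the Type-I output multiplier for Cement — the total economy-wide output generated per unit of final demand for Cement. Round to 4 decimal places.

I − A =
  [   0.85    -0.15    -0.35]
  [  -0.10     0.95    -0.10]
  [  -0.20    -0.45     0.90]
Cofactors of I−A, C_ij = (−1)^(i+j)·(minor ij) (rows/columns in the sector order above):
  C_11 = (0.95)(0.90) − (-0.10)(-0.45) = 0.8100
  C_12 = −[(-0.10)(0.90) − (-0.10)(-0.20)] = 0.1100
  C_13 = (-0.10)(-0.45) − (0.95)(-0.20) = 0.2350
  C_21 = −[(-0.15)(0.90) − (-0.35)(-0.45)] = 0.2925
  C_22 = (0.85)(0.90) − (-0.35)(-0.20) = 0.6950
  C_23 = −[(0.85)(-0.45) − (-0.15)(-0.20)] = 0.4125
  C_31 = (-0.15)(-0.10) − (-0.35)(0.95) = 0.3475
  C_32 = −[(0.85)(-0.10) − (-0.35)(-0.10)] = 0.1200
  C_33 = (0.85)(0.95) − (-0.15)(-0.10) = 0.7925
det(I−A) = Σ_j (I−A)_1j·C_1j = (0.85)(0.8100) + (-0.15)(0.1100) + (-0.35)(0.2350) = 0.58975
adj(I−A) = Cᵀ =
  [ 0.8100   0.2925   0.3475]
  [ 0.1100   0.6950   0.1200]
  [ 0.2350   0.4125   0.7925]
(I − A)⁻¹ = adj(I−A) / det(I−A) ≈
  [   1.37346     0.49597     0.58923]
  [   0.18652     1.17847     0.20348]
  [   0.39847     0.69945     1.34379]
The output multiplier for sector j is the column-j sum of the Leontief inverse (I − A)⁻¹ = adj(I−A) / det(I−A).
Column 2 of adj(I−A): (0.2925, 0.6950, 0.4125); det(I−A) = 0.58975.
m_2 = (0.2925 + 0.6950 + 0.4125) / 0.58975 = 1.40 / 0.58975 ≈ 2.3739.

m_2 = 2.3739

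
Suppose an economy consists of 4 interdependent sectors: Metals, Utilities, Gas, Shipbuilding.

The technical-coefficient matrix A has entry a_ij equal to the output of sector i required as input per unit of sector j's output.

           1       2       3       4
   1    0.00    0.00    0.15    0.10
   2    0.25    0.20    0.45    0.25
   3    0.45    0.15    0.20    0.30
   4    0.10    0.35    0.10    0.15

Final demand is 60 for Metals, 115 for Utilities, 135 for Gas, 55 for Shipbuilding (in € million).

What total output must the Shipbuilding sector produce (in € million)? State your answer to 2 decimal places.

I − A =
  [   1.00     0.00    -0.15    -0.10]
  [  -0.25     0.80    -0.45    -0.25]
  [  -0.45    -0.15     0.80    -0.30]
  [  -0.10    -0.35    -0.10     0.85]
Compute the cofactors C_ij = (−1)^(i+j)·(3×3 minor ij) of I−A; the adjugate is their transpose:
adj(I−A) = Cᵀ =
  [ 0.341625   0.064375   0.112625   0.098875]
  [ 0.379375   0.575625   0.441125   0.369625]
  [ 0.352500   0.246750   0.575750   0.317250]
  [ 0.237875   0.273625   0.262625   0.512875]
det(I−A) = Σ_j (I−A)_1j·C_1j = (1.00)(0.341625) + (0.00)(0.379375) + (-0.15)(0.352500) + (-0.10)(0.237875) = 0.2649625
(I − A)⁻¹ = adj(I−A) / det(I−A) ≈
  [   1.2893     0.2430     0.4251     0.3732]
  [   1.4318     2.1725     1.6649     1.3950]
  [   1.3304     0.9313     2.1729     1.1973]
  [   0.8978     1.0327     0.9912     1.9357]
x = (I − A)⁻¹ d = adj(I−A)·d / det(I−A), with det(I−A) = 0.2649625:
  x_1 = (0.341625·60 + 0.064375·115 + 0.112625·135 + 0.098875·55) / 0.2649625 = 48.543125 / 0.2649625 ≈ 183.21
  x_2 = (0.379375·60 + 0.575625·115 + 0.441125·135 + 0.369625·55) / 0.2649625 = 168.840625 / 0.2649625 ≈ 637.22
  x_3 = (0.352500·60 + 0.246750·115 + 0.575750·135 + 0.317250·55) / 0.2649625 = 144.70125 / 0.2649625 ≈ 546.12
  x_4 = (0.237875·60 + 0.273625·115 + 0.262625·135 + 0.512875·55) / 0.2649625 = 109.401875 / 0.2649625 ≈ 412.90

x_4 = 412.90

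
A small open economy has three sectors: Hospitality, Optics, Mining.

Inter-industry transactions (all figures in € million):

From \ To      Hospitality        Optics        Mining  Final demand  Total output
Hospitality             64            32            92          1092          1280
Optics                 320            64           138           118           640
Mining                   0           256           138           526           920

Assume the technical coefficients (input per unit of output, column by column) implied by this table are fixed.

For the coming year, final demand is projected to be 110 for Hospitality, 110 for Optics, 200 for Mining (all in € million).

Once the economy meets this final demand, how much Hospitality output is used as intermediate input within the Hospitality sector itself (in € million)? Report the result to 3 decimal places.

Technical coefficients a_ij = z_ij / X_j:
  a_HH = 64/1280 = 0.05, a_OH = 320/1280 = 0.25, a_MH = 0/1280 = 0.00
  a_HO = 32/640 = 0.05, a_OO = 64/640 = 0.10, a_MO = 256/640 = 0.40
  a_HM = 92/920 = 0.10, a_OM = 138/920 = 0.15, a_MM = 138/920 = 0.15
I − A =
  [   0.95    -0.05    -0.10]
  [  -0.25     0.90    -0.15]
  [   0.00    -0.40     0.85]
Cofactors of I−A, C_ij = (−1)^(i+j)·(minor ij) (rows/columns in the sector order above):
  C_11 = (0.90)(0.85) − (-0.15)(-0.40) = 0.7050
  C_12 = −[(-0.25)(0.85) − (-0.15)(0.00)] = 0.2125
  C_13 = (-0.25)(-0.40) − (0.90)(0.00) = 0.1000
  C_21 = −[(-0.05)(0.85) − (-0.10)(-0.40)] = 0.0825
  C_22 = (0.95)(0.85) − (-0.10)(0.00) = 0.8075
  C_23 = −[(0.95)(-0.40) − (-0.05)(0.00)] = 0.3800
  C_31 = (-0.05)(-0.15) − (-0.10)(0.90) = 0.0975
  C_32 = −[(0.95)(-0.15) − (-0.10)(-0.25)] = 0.1675
  C_33 = (0.95)(0.90) − (-0.05)(-0.25) = 0.8425
det(I−A) = Σ_j (I−A)_1j·C_1j = (0.95)(0.7050) + (-0.05)(0.2125) + (-0.10)(0.1000) = 0.649125
adj(I−A) = Cᵀ =
  [ 0.7050   0.0825   0.0975]
  [ 0.2125   0.8075   0.1675]
  [ 0.1000   0.3800   0.8425]
(I − A)⁻¹ = adj(I−A) / det(I−A) ≈
  [   1.0861     0.1271     0.1502]
  [   0.3274     1.2440     0.2580]
  [   0.1541     0.5854     1.2979]
First solve x = (I − A)⁻¹ d = adj(I−A)·d / det(I−A); in particular x_H = (0.7050·110 + 0.0825·110 + 0.0975·200) / 0.649125 = 106.125 / 0.649125 ≈ 163.48931.
Intermediate flow from H to H: z_HH = a_HH · x_H = 0.05 × 106.125 / 0.649125 = 5.30625 / 0.649125 ≈ 8.174.

z_HH = 8.174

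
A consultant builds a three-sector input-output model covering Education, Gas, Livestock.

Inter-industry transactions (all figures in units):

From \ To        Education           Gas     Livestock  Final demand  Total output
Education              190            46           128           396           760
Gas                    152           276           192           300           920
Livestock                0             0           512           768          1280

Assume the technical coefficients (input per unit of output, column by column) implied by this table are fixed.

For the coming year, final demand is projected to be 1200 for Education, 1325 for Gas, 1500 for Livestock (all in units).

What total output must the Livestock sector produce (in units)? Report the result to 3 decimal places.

x_3 = 2500.000

Technical coefficients a_ij = z_ij / X_j:
  a_11 = 190/760 = 0.25, a_21 = 152/760 = 0.20, a_31 = 0/760 = 0.00
  a_12 = 46/920 = 0.05, a_22 = 276/920 = 0.30, a_32 = 0/920 = 0.00
  a_13 = 128/1280 = 0.10, a_23 = 192/1280 = 0.15, a_33 = 512/1280 = 0.40
I − A =
  [   0.75    -0.05    -0.10]
  [  -0.20     0.70    -0.15]
  [   0.00     0.00     0.60]
Cofactors of I−A, C_ij = (−1)^(i+j)·(minor ij) (rows/columns in the sector order above):
  C_11 = (0.70)(0.60) − (-0.15)(0.00) = 0.4200
  C_12 = −[(-0.20)(0.60) − (-0.15)(0.00)] = 0.1200
  C_13 = (-0.20)(0.00) − (0.70)(0.00) = 0.0000
  C_21 = −[(-0.05)(0.60) − (-0.10)(0.00)] = 0.0300
  C_22 = (0.75)(0.60) − (-0.10)(0.00) = 0.4500
  C_23 = −[(0.75)(0.00) − (-0.05)(0.00)] = 0.0000
  C_31 = (-0.05)(-0.15) − (-0.10)(0.70) = 0.0775
  C_32 = −[(0.75)(-0.15) − (-0.10)(-0.20)] = 0.1325
  C_33 = (0.75)(0.70) − (-0.05)(-0.20) = 0.5150
det(I−A) = Σ_j (I−A)_1j·C_1j = (0.75)(0.4200) + (-0.05)(0.1200) + (-0.10)(0.0000) = 0.3090
adj(I−A) = Cᵀ =
  [ 0.4200   0.0300   0.0775]
  [ 0.1200   0.4500   0.1325]
  [ 0.0000   0.0000   0.5150]
(I − A)⁻¹ = adj(I−A) / det(I−A) ≈
  [   1.3592     0.0971     0.2508]
  [   0.3883     1.4563     0.4288]
  [   0.0000     0.0000     1.6667]
x = (I − A)⁻¹ d = adj(I−A)·d / det(I−A), with det(I−A) = 0.3090:
  x_1 = (0.4200·1200 + 0.0300·1325 + 0.0775·1500) / 0.3090 = 660.00 / 0.3090 ≈ 2135.922
  x_2 = (0.1200·1200 + 0.4500·1325 + 0.1325·1500) / 0.3090 = 939.00 / 0.3090 ≈ 3038.835
  x_3 = (0.0000·1200 + 0.0000·1325 + 0.5150·1500) / 0.3090 = 772.50 / 0.3090 = 2500.000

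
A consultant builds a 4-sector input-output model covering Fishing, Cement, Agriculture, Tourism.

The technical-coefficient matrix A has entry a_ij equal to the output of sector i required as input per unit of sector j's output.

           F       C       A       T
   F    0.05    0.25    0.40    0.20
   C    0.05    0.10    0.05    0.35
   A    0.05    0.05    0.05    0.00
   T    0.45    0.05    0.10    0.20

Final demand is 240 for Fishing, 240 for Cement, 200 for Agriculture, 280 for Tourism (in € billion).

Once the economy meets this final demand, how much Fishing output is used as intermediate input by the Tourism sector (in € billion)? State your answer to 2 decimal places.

z_FT = 165.55

I − A =
  [   0.95    -0.25    -0.40    -0.20]
  [  -0.05     0.90    -0.05    -0.35]
  [  -0.05    -0.05     0.95     0.00]
  [  -0.45    -0.05    -0.10     0.80]
Compute the cofactors C_ij = (−1)^(i+j)·(3×3 minor ij) of I−A; the adjugate is their transpose:
adj(I−A) = Cᵀ =
  [ 0.663625   0.216500   0.318250   0.260625]
  [ 0.191375   0.619500   0.146750   0.318875]
  [ 0.045000   0.044000   0.536500   0.030500]
  [ 0.390875   0.166000   0.255250   0.778375]
det(I−A) = Σ_j (I−A)_1j·C_1j = (0.95)(0.663625) + (-0.25)(0.191375) + (-0.40)(0.045000) + (-0.20)(0.390875) = 0.486425
(I − A)⁻¹ = adj(I−A) / det(I−A) ≈
  [   1.3643     0.4451     0.6543     0.5358]
  [   0.3934     1.2736     0.3017     0.6555]
  [   0.0925     0.0905     1.1029     0.0627]
  [   0.8036     0.3413     0.5247     1.6002]
First solve x = (I − A)⁻¹ d = adj(I−A)·d / det(I−A); in particular x_T = (0.390875·240 + 0.166000·240 + 0.255250·200 + 0.778375·280) / 0.486425 = 402.645 / 0.486425 ≈ 827.7638.
Intermediate flow from F to T: z_FT = a_FT · x_T = 0.20 × 402.645 / 0.486425 = 80.529 / 0.486425 ≈ 165.55.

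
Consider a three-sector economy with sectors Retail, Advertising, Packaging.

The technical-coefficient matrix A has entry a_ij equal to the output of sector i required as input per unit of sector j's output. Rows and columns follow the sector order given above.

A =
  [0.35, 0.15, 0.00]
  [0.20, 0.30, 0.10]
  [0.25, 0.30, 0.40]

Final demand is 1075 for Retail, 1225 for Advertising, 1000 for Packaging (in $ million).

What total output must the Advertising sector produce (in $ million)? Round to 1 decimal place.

x_A = 3014.6

I − A =
  [   0.65    -0.15     0.00]
  [  -0.20     0.70    -0.10]
  [  -0.25    -0.30     0.60]
Cofactors of I−A, C_ij = (−1)^(i+j)·(minor ij) (rows/columns in the sector order above):
  C_11 = (0.70)(0.60) − (-0.10)(-0.30) = 0.3900
  C_12 = −[(-0.20)(0.60) − (-0.10)(-0.25)] = 0.1450
  C_13 = (-0.20)(-0.30) − (0.70)(-0.25) = 0.2350
  C_21 = −[(-0.15)(0.60) − (0.00)(-0.30)] = 0.0900
  C_22 = (0.65)(0.60) − (0.00)(-0.25) = 0.3900
  C_23 = −[(0.65)(-0.30) − (-0.15)(-0.25)] = 0.2325
  C_31 = (-0.15)(-0.10) − (0.00)(0.70) = 0.0150
  C_32 = −[(0.65)(-0.10) − (0.00)(-0.20)] = 0.0650
  C_33 = (0.65)(0.70) − (-0.15)(-0.20) = 0.4250
det(I−A) = Σ_j (I−A)_1j·C_1j = (0.65)(0.3900) + (-0.15)(0.1450) + (0.00)(0.2350) = 0.23175
adj(I−A) = Cᵀ =
  [ 0.3900   0.0900   0.0150]
  [ 0.1450   0.3900   0.0650]
  [ 0.2350   0.2325   0.4250]
(I − A)⁻¹ = adj(I−A) / det(I−A) ≈
  [   1.6828     0.3883     0.0647]
  [   0.6257     1.6828     0.2805]
  [   1.0140     1.0032     1.8339]
x = (I − A)⁻¹ d = adj(I−A)·d / det(I−A), with det(I−A) = 0.23175:
  x_R = (0.3900·1075 + 0.0900·1225 + 0.0150·1000) / 0.23175 = 544.50 / 0.23175 ≈ 2349.5
  x_A = (0.1450·1075 + 0.3900·1225 + 0.0650·1000) / 0.23175 = 698.625 / 0.23175 ≈ 3014.6
  x_P = (0.2350·1075 + 0.2325·1225 + 0.4250·1000) / 0.23175 = 962.4375 / 0.23175 ≈ 4152.9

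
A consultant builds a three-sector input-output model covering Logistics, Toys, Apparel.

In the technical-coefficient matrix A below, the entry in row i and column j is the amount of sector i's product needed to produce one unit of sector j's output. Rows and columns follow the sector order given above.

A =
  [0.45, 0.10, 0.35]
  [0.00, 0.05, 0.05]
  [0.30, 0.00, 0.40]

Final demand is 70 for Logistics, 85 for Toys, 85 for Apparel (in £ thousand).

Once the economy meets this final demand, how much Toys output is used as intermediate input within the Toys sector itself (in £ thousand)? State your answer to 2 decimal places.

I − A =
  [   0.55    -0.10    -0.35]
  [   0.00     0.95    -0.05]
  [  -0.30     0.00     0.60]
Cofactors of I−A, C_ij = (−1)^(i+j)·(minor ij) (rows/columns in the sector order above):
  C_11 = (0.95)(0.60) − (-0.05)(0.00) = 0.5700
  C_12 = −[(0.00)(0.60) − (-0.05)(-0.30)] = 0.0150
  C_13 = (0.00)(0.00) − (0.95)(-0.30) = 0.2850
  C_21 = −[(-0.10)(0.60) − (-0.35)(0.00)] = 0.0600
  C_22 = (0.55)(0.60) − (-0.35)(-0.30) = 0.2250
  C_23 = −[(0.55)(0.00) − (-0.10)(-0.30)] = 0.0300
  C_31 = (-0.10)(-0.05) − (-0.35)(0.95) = 0.3375
  C_32 = −[(0.55)(-0.05) − (-0.35)(0.00)] = 0.0275
  C_33 = (0.55)(0.95) − (-0.10)(0.00) = 0.5225
det(I−A) = Σ_j (I−A)_1j·C_1j = (0.55)(0.5700) + (-0.10)(0.0150) + (-0.35)(0.2850) = 0.21225
adj(I−A) = Cᵀ =
  [ 0.5700   0.0600   0.3375]
  [ 0.0150   0.2250   0.0275]
  [ 0.2850   0.0300   0.5225]
(I − A)⁻¹ = adj(I−A) / det(I−A) ≈
  [   2.6855     0.2827     1.5901]
  [   0.0707     1.0601     0.1296]
  [   1.3428     0.1413     2.4617]
First solve x = (I − A)⁻¹ d = adj(I−A)·d / det(I−A); in particular x_2 = (0.0150·70 + 0.2250·85 + 0.0275·85) / 0.21225 = 22.5125 / 0.21225 ≈ 106.0660.
Intermediate flow from 2 to 2: z_22 = a_22 · x_2 = 0.05 × 22.5125 / 0.21225 = 1.125625 / 0.21225 ≈ 5.30.

z_22 = 5.30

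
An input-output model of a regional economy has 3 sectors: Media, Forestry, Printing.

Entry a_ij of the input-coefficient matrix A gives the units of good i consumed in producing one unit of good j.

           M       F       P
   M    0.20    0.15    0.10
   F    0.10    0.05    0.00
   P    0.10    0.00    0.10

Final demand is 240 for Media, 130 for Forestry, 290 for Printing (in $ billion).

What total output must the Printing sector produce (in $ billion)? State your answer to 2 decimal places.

I − A =
  [   0.80    -0.15    -0.10]
  [  -0.10     0.95     0.00]
  [  -0.10     0.00     0.90]
Cofactors of I−A, C_ij = (−1)^(i+j)·(minor ij) (rows/columns in the sector order above):
  C_11 = (0.95)(0.90) − (0.00)(0.00) = 0.8550
  C_12 = −[(-0.10)(0.90) − (0.00)(-0.10)] = 0.0900
  C_13 = (-0.10)(0.00) − (0.95)(-0.10) = 0.0950
  C_21 = −[(-0.15)(0.90) − (-0.10)(0.00)] = 0.1350
  C_22 = (0.80)(0.90) − (-0.10)(-0.10) = 0.7100
  C_23 = −[(0.80)(0.00) − (-0.15)(-0.10)] = 0.0150
  C_31 = (-0.15)(0.00) − (-0.10)(0.95) = 0.0950
  C_32 = −[(0.80)(0.00) − (-0.10)(-0.10)] = 0.0100
  C_33 = (0.80)(0.95) − (-0.15)(-0.10) = 0.7450
det(I−A) = Σ_j (I−A)_1j·C_1j = (0.80)(0.8550) + (-0.15)(0.0900) + (-0.10)(0.0950) = 0.6610
adj(I−A) = Cᵀ =
  [ 0.8550   0.1350   0.0950]
  [ 0.0900   0.7100   0.0100]
  [ 0.0950   0.0150   0.7450]
(I − A)⁻¹ = adj(I−A) / det(I−A) ≈
  [   1.2935     0.2042     0.1437]
  [   0.1362     1.0741     0.0151]
  [   0.1437     0.0227     1.1271]
x = (I − A)⁻¹ d = adj(I−A)·d / det(I−A), with det(I−A) = 0.6610:
  x_M = (0.8550·240 + 0.1350·130 + 0.0950·290) / 0.6610 = 250.30 / 0.6610 ≈ 378.67
  x_F = (0.0900·240 + 0.7100·130 + 0.0100·290) / 0.6610 = 116.80 / 0.6610 ≈ 176.70
  x_P = (0.0950·240 + 0.0150·130 + 0.7450·290) / 0.6610 = 240.80 / 0.6610 ≈ 364.30

x_P = 364.30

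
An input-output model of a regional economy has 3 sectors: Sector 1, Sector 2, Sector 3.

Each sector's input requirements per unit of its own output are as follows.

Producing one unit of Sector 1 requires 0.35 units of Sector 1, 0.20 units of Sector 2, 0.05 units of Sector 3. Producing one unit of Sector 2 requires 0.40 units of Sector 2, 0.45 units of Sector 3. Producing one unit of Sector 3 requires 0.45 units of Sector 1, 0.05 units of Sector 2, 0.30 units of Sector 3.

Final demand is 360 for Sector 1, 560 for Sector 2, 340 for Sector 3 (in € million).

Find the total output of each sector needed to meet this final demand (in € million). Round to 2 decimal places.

I − A =
  [   0.65     0.00    -0.45]
  [  -0.20     0.60    -0.05]
  [  -0.05    -0.45     0.70]
Cofactors of I−A, C_ij = (−1)^(i+j)·(minor ij) (rows/columns in the sector order above):
  C_11 = (0.60)(0.70) − (-0.05)(-0.45) = 0.3975
  C_12 = −[(-0.20)(0.70) − (-0.05)(-0.05)] = 0.1425
  C_13 = (-0.20)(-0.45) − (0.60)(-0.05) = 0.1200
  C_21 = −[(0.00)(0.70) − (-0.45)(-0.45)] = 0.2025
  C_22 = (0.65)(0.70) − (-0.45)(-0.05) = 0.4325
  C_23 = −[(0.65)(-0.45) − (0.00)(-0.05)] = 0.2925
  C_31 = (0.00)(-0.05) − (-0.45)(0.60) = 0.2700
  C_32 = −[(0.65)(-0.05) − (-0.45)(-0.20)] = 0.1225
  C_33 = (0.65)(0.60) − (0.00)(-0.20) = 0.3900
det(I−A) = Σ_j (I−A)_1j·C_1j = (0.65)(0.3975) + (0.00)(0.1425) + (-0.45)(0.1200) = 0.204375
adj(I−A) = Cᵀ =
  [ 0.3975   0.2025   0.2700]
  [ 0.1425   0.4325   0.1225]
  [ 0.1200   0.2925   0.3900]
(I − A)⁻¹ = adj(I−A) / det(I−A) ≈
  [   1.9450     0.9908     1.3211]
  [   0.6972     2.1162     0.5994]
  [   0.5872     1.4312     1.9083]
x = (I − A)⁻¹ d = adj(I−A)·d / det(I−A), with det(I−A) = 0.204375:
  x_1 = (0.3975·360 + 0.2025·560 + 0.2700·340) / 0.204375 = 348.30 / 0.204375 ≈ 1704.22
  x_2 = (0.1425·360 + 0.4325·560 + 0.1225·340) / 0.204375 = 335.15 / 0.204375 ≈ 1639.88
  x_3 = (0.1200·360 + 0.2925·560 + 0.3900·340) / 0.204375 = 339.60 / 0.204375 ≈ 1661.65

x_1 = 1704.22, x_2 = 1639.88, x_3 = 1661.65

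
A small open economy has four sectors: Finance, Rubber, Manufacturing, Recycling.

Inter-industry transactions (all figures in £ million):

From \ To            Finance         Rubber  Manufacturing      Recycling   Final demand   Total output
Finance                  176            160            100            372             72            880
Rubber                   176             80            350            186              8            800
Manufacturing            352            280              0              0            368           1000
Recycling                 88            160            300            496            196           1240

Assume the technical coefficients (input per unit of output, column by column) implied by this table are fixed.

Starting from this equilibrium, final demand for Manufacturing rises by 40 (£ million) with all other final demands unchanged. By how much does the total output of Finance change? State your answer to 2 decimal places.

Technical coefficients a_ij = z_ij / X_j:
  a_11 = 176/880 = 0.20, a_21 = 176/880 = 0.20, a_31 = 352/880 = 0.40, a_41 = 88/880 = 0.10
  a_12 = 160/800 = 0.20, a_22 = 80/800 = 0.10, a_32 = 280/800 = 0.35, a_42 = 160/800 = 0.20
  a_13 = 100/1000 = 0.10, a_23 = 350/1000 = 0.35, a_33 = 0/1000 = 0.00, a_43 = 300/1000 = 0.30
  a_14 = 372/1240 = 0.30, a_24 = 186/1240 = 0.15, a_34 = 0/1240 = 0.00, a_44 = 496/1240 = 0.40
I − A =
  [   0.80    -0.20    -0.10    -0.30]
  [  -0.20     0.90    -0.35    -0.15]
  [  -0.40    -0.35     1.00     0.00]
  [  -0.10    -0.20    -0.30     0.60]
Compute the cofactors C_ij = (−1)^(i+j)·(3×3 minor ij) of I−A; the adjugate is their transpose:
adj(I−A) = Cᵀ =
  [ 0.42075   0.23250   0.20400   0.26850]
  [ 0.23700   0.39000   0.22500   0.21600]
  [ 0.25125   0.22950   0.34200   0.18300]
  [ 0.27475   0.28350   0.28000   0.51100]
det(I−A) = Σ_j (I−A)_1j·C_1j = (0.80)(0.42075) + (-0.20)(0.23700) + (-0.10)(0.25125) + (-0.30)(0.27475) = 0.18165
(I − A)⁻¹ = adj(I−A) / det(I−A) ≈
  [   2.3163     1.2799     1.1230     1.4781]
  [   1.3047     2.1470     1.2386     1.1891]
  [   1.3832     1.2634     1.8827     1.0074]
  [   1.5125     1.5607     1.5414     2.8131]
Δx = (I − A)⁻¹ Δd with Δd having +40 in the Manufacturing component and 0 elsewhere.
So Δx_1 = L_13 · (+40), where L_13 = adj(I−A)_13 / det(I−A) = 0.20400 / 0.18165.
Δx_1 = 0.20400 × (+40) / 0.18165 = 8.16 / 0.18165 ≈ 44.92.

Δx_1 = 44.92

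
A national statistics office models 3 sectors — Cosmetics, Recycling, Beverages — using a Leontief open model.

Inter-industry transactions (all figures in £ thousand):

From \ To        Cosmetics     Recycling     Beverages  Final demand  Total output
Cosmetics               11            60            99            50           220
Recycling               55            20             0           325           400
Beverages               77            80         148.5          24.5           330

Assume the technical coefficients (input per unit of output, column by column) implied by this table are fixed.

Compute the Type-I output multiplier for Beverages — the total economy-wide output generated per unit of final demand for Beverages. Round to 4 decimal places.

m_3 = 3.3934

Technical coefficients a_ij = z_ij / X_j:
  a_11 = 11/220 = 0.05, a_21 = 55/220 = 0.25, a_31 = 77/220 = 0.35
  a_12 = 60/400 = 0.15, a_22 = 20/400 = 0.05, a_32 = 80/400 = 0.20
  a_13 = 99/330 = 0.30, a_23 = 0/330 = 0.00, a_33 = 148.5/330 = 0.45
I − A =
  [   0.95    -0.15    -0.30]
  [  -0.25     0.95     0.00]
  [  -0.35    -0.20     0.55]
Cofactors of I−A, C_ij = (−1)^(i+j)·(minor ij) (rows/columns in the sector order above):
  C_11 = (0.95)(0.55) − (0.00)(-0.20) = 0.5225
  C_12 = −[(-0.25)(0.55) − (0.00)(-0.35)] = 0.1375
  C_13 = (-0.25)(-0.20) − (0.95)(-0.35) = 0.3825
  C_21 = −[(-0.15)(0.55) − (-0.30)(-0.20)] = 0.1425
  C_22 = (0.95)(0.55) − (-0.30)(-0.35) = 0.4175
  C_23 = −[(0.95)(-0.20) − (-0.15)(-0.35)] = 0.2425
  C_31 = (-0.15)(0.00) − (-0.30)(0.95) = 0.2850
  C_32 = −[(0.95)(0.00) − (-0.30)(-0.25)] = 0.0750
  C_33 = (0.95)(0.95) − (-0.15)(-0.25) = 0.8650
det(I−A) = Σ_j (I−A)_1j·C_1j = (0.95)(0.5225) + (-0.15)(0.1375) + (-0.30)(0.3825) = 0.3610
adj(I−A) = Cᵀ =
  [ 0.5225   0.1425   0.2850]
  [ 0.1375   0.4175   0.0750]
  [ 0.3825   0.2425   0.8650]
(I − A)⁻¹ = adj(I−A) / det(I−A) ≈
  [   1.44737     0.39474     0.78947]
  [   0.38089     1.15651     0.20776]
  [   1.05956     0.67175     2.39612]
The output multiplier for sector j is the column-j sum of the Leontief inverse (I − A)⁻¹ = adj(I−A) / det(I−A).
Column 3 of adj(I−A): (0.2850, 0.0750, 0.8650); det(I−A) = 0.3610.
m_3 = (0.2850 + 0.0750 + 0.8650) / 0.3610 = 1.225 / 0.3610 ≈ 3.3934.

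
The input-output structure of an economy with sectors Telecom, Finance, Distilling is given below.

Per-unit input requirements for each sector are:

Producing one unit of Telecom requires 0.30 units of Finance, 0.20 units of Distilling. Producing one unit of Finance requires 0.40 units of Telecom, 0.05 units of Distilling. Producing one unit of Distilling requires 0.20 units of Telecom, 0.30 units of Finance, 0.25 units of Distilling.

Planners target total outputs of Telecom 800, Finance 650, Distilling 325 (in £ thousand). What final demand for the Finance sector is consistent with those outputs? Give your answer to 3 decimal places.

d_2 = 312.500

I − A =
  [   1.00    -0.40    -0.20]
  [  -0.30     1.00    -0.30]
  [  -0.20    -0.05     0.75]
d = (I − A) x:
  d_1 = (+1.00)·800 + (-0.40)·650 + (-0.20)·325 = 475.000
  d_2 = (-0.30)·800 + (+1.00)·650 + (-0.30)·325 = 312.500
  d_3 = (-0.20)·800 + (-0.05)·650 + (+0.75)·325 = 51.250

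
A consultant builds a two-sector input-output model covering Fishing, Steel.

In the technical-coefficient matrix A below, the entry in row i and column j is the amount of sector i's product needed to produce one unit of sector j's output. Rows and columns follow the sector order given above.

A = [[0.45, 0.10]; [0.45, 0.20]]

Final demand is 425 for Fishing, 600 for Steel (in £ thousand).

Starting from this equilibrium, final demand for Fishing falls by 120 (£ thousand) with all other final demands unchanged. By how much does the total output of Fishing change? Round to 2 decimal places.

Δx_1 = -243.04

I − A =
  [   0.55    -0.10]
  [  -0.45     0.80]
det(I−A) = (0.55)(0.80) − (-0.10)(-0.45) = 0.3950
adj(I−A) = [[0.80, 0.10], [0.45, 0.55]]
(I − A)⁻¹ = adj(I−A) / det(I−A) ≈
  [   2.0253     0.2532]
  [   1.1392     1.3924]
Δx = (I − A)⁻¹ Δd with Δd having -120 in the Fishing component and 0 elsewhere.
So Δx_1 = L_11 · (-120), where L_11 = adj(I−A)_11 / det(I−A) = 0.80 / 0.3950.
Δx_1 = 0.80 × (-120) / 0.3950 = -96.00 / 0.3950 ≈ -243.04.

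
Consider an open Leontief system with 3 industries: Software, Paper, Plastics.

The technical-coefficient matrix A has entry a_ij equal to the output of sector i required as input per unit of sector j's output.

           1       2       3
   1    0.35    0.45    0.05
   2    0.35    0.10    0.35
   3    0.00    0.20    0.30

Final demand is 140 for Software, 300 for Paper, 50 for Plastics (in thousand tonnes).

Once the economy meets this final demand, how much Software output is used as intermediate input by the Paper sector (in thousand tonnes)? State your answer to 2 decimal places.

z_12 = 329.16

I − A =
  [   0.65    -0.45    -0.05]
  [  -0.35     0.90    -0.35]
  [   0.00    -0.20     0.70]
Cofactors of I−A, C_ij = (−1)^(i+j)·(minor ij) (rows/columns in the sector order above):
  C_11 = (0.90)(0.70) − (-0.35)(-0.20) = 0.5600
  C_12 = −[(-0.35)(0.70) − (-0.35)(0.00)] = 0.2450
  C_13 = (-0.35)(-0.20) − (0.90)(0.00) = 0.0700
  C_21 = −[(-0.45)(0.70) − (-0.05)(-0.20)] = 0.3250
  C_22 = (0.65)(0.70) − (-0.05)(0.00) = 0.4550
  C_23 = −[(0.65)(-0.20) − (-0.45)(0.00)] = 0.1300
  C_31 = (-0.45)(-0.35) − (-0.05)(0.90) = 0.2025
  C_32 = −[(0.65)(-0.35) − (-0.05)(-0.35)] = 0.2450
  C_33 = (0.65)(0.90) − (-0.45)(-0.35) = 0.4275
det(I−A) = Σ_j (I−A)_1j·C_1j = (0.65)(0.5600) + (-0.45)(0.2450) + (-0.05)(0.0700) = 0.25025
adj(I−A) = Cᵀ =
  [ 0.5600   0.3250   0.2025]
  [ 0.2450   0.4550   0.2450]
  [ 0.0700   0.1300   0.4275]
(I − A)⁻¹ = adj(I−A) / det(I−A) ≈
  [   2.2378     1.2987     0.8092]
  [   0.9790     1.8182     0.9790]
  [   0.2797     0.5195     1.7083]
First solve x = (I − A)⁻¹ d = adj(I−A)·d / det(I−A); in particular x_2 = (0.2450·140 + 0.4550·300 + 0.2450·50) / 0.25025 = 183.05 / 0.25025 ≈ 731.4685.
Intermediate flow from 1 to 2: z_12 = a_12 · x_2 = 0.45 × 183.05 / 0.25025 = 82.3725 / 0.25025 ≈ 329.16.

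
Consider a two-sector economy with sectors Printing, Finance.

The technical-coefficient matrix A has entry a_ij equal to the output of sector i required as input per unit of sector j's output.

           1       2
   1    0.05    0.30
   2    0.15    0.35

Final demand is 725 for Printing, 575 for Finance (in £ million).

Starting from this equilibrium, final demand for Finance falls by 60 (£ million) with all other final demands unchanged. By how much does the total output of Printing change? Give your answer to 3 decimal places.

I − A =
  [   0.95    -0.30]
  [  -0.15     0.65]
det(I−A) = (0.95)(0.65) − (-0.30)(-0.15) = 0.5725
adj(I−A) = [[0.65, 0.30], [0.15, 0.95]]
(I − A)⁻¹ = adj(I−A) / det(I−A) ≈
  [   1.1354     0.5240]
  [   0.2620     1.6594]
Δx = (I − A)⁻¹ Δd with Δd having -60 in the Finance component and 0 elsewhere.
So Δx_1 = L_12 · (-60), where L_12 = adj(I−A)_12 / det(I−A) = 0.30 / 0.5725.
Δx_1 = 0.30 × (-60) / 0.5725 = -18.00 / 0.5725 ≈ -31.441.

Δx_1 = -31.441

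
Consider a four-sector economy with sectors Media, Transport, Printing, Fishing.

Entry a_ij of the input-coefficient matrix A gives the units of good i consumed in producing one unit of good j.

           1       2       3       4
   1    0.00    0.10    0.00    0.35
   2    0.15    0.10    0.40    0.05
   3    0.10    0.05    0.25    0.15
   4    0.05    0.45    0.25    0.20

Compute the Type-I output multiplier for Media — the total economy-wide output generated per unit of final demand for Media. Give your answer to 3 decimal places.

I − A =
  [   1.00    -0.10     0.00    -0.35]
  [  -0.15     0.90    -0.40    -0.05]
  [  -0.10    -0.05     0.75    -0.15]
  [  -0.05    -0.45    -0.25     0.80]
Compute the cofactors C_ij = (−1)^(i+j)·(3×3 minor ij) of I−A; the adjugate is their transpose:
adj(I−A) = Cᵀ =
  [ 0.445750   0.178750   0.175000   0.239000]
  [ 0.122500   0.540625   0.338625   0.150875]
  [ 0.092750   0.131125   0.645875   0.169875]
  [ 0.125750   0.356250   0.403250   0.639750]
det(I−A) = Σ_j (I−A)_1j·C_1j = (1.00)(0.445750) + (-0.10)(0.122500) + (0.00)(0.092750) + (-0.35)(0.125750) = 0.3894875
(I − A)⁻¹ = adj(I−A) / det(I−A) ≈
  [   1.1445     0.4589     0.4493     0.6136]
  [   0.3145     1.3880     0.8694     0.3874]
  [   0.2381     0.3367     1.6583     0.4362]
  [   0.3229     0.9147     1.0353     1.6425]
The output multiplier for sector j is the column-j sum of the Leontief inverse (I − A)⁻¹ = adj(I−A) / det(I−A).
Column 1 of adj(I−A): (0.445750, 0.122500, 0.092750, 0.125750); det(I−A) = 0.3894875.
m_1 = (0.445750 + 0.122500 + 0.092750 + 0.125750) / 0.3894875 = 0.78675 / 0.3894875 ≈ 2.020.

m_1 = 2.020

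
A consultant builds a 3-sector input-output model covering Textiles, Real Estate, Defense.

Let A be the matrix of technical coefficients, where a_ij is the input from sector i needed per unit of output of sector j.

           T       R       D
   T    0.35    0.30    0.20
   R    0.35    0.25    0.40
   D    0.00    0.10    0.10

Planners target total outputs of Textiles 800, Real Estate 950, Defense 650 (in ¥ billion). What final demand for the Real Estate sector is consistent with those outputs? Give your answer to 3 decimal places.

I − A =
  [   0.65    -0.30    -0.20]
  [  -0.35     0.75    -0.40]
  [   0.00    -0.10     0.90]
d = (I − A) x:
  d_T = (+0.65)·800 + (-0.30)·950 + (-0.20)·650 = 105.000
  d_R = (-0.35)·800 + (+0.75)·950 + (-0.40)·650 = 172.500
  d_D = (+0.00)·800 + (-0.10)·950 + (+0.90)·650 = 490.000

d_R = 172.500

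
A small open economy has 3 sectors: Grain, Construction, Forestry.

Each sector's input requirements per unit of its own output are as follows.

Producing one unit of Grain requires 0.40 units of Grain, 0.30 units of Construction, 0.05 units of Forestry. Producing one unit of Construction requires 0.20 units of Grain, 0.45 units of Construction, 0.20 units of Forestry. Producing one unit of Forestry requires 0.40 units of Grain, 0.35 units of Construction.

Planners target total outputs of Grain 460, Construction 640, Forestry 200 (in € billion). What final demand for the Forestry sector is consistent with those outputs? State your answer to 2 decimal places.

d_F = 49.00

I − A =
  [   0.60    -0.20    -0.40]
  [  -0.30     0.55    -0.35]
  [  -0.05    -0.20     1.00]
d = (I − A) x:
  d_G = (+0.60)·460 + (-0.20)·640 + (-0.40)·200 = 68.00
  d_C = (-0.30)·460 + (+0.55)·640 + (-0.35)·200 = 144.00
  d_F = (-0.05)·460 + (-0.20)·640 + (+1.00)·200 = 49.00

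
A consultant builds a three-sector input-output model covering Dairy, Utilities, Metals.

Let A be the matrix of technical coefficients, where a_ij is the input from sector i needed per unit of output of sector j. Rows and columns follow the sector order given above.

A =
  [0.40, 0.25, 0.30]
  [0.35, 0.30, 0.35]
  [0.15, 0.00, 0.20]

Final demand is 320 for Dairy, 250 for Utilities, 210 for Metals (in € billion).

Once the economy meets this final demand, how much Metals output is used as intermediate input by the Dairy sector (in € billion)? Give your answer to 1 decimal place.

I − A =
  [   0.60    -0.25    -0.30]
  [  -0.35     0.70    -0.35]
  [  -0.15     0.00     0.80]
Cofactors of I−A, C_ij = (−1)^(i+j)·(minor ij) (rows/columns in the sector order above):
  C_11 = (0.70)(0.80) − (-0.35)(0.00) = 0.5600
  C_12 = −[(-0.35)(0.80) − (-0.35)(-0.15)] = 0.3325
  C_13 = (-0.35)(0.00) − (0.70)(-0.15) = 0.1050
  C_21 = −[(-0.25)(0.80) − (-0.30)(0.00)] = 0.2000
  C_22 = (0.60)(0.80) − (-0.30)(-0.15) = 0.4350
  C_23 = −[(0.60)(0.00) − (-0.25)(-0.15)] = 0.0375
  C_31 = (-0.25)(-0.35) − (-0.30)(0.70) = 0.2975
  C_32 = −[(0.60)(-0.35) − (-0.30)(-0.35)] = 0.3150
  C_33 = (0.60)(0.70) − (-0.25)(-0.35) = 0.3325
det(I−A) = Σ_j (I−A)_1j·C_1j = (0.60)(0.5600) + (-0.25)(0.3325) + (-0.30)(0.1050) = 0.221375
adj(I−A) = Cᵀ =
  [ 0.5600   0.2000   0.2975]
  [ 0.3325   0.4350   0.3150]
  [ 0.1050   0.0375   0.3325]
(I − A)⁻¹ = adj(I−A) / det(I−A) ≈
  [   2.5296     0.9034     1.3439]
  [   1.5020     1.9650     1.4229]
  [   0.4743     0.1694     1.5020]
First solve x = (I − A)⁻¹ d = adj(I−A)·d / det(I−A); in particular x_D = (0.5600·320 + 0.2000·250 + 0.2975·210) / 0.221375 = 291.675 / 0.221375 ≈ 1317.561.
Intermediate flow from M to D: z_MD = a_MD · x_D = 0.15 × 291.675 / 0.221375 = 43.75125 / 0.221375 ≈ 197.6.

z_MD = 197.6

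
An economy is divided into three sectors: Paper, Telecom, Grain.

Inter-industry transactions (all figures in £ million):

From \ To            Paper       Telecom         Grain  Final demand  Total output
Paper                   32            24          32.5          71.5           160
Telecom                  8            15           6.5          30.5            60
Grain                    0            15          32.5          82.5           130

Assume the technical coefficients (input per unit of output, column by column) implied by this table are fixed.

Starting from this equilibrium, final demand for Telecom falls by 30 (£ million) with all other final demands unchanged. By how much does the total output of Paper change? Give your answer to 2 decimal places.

Δx_P = -25.78

Technical coefficients a_ij = z_ij / X_j:
  a_PP = 32/160 = 0.20, a_TP = 8/160 = 0.05, a_GP = 0/160 = 0.00
  a_PT = 24/60 = 0.40, a_TT = 15/60 = 0.25, a_GT = 15/60 = 0.25
  a_PG = 32.5/130 = 0.25, a_TG = 6.5/130 = 0.05, a_GG = 32.5/130 = 0.25
I − A =
  [   0.80    -0.40    -0.25]
  [  -0.05     0.75    -0.05]
  [   0.00    -0.25     0.75]
Cofactors of I−A, C_ij = (−1)^(i+j)·(minor ij) (rows/columns in the sector order above):
  C_11 = (0.75)(0.75) − (-0.05)(-0.25) = 0.5500
  C_12 = −[(-0.05)(0.75) − (-0.05)(0.00)] = 0.0375
  C_13 = (-0.05)(-0.25) − (0.75)(0.00) = 0.0125
  C_21 = −[(-0.40)(0.75) − (-0.25)(-0.25)] = 0.3625
  C_22 = (0.80)(0.75) − (-0.25)(0.00) = 0.6000
  C_23 = −[(0.80)(-0.25) − (-0.40)(0.00)] = 0.2000
  C_31 = (-0.40)(-0.05) − (-0.25)(0.75) = 0.2075
  C_32 = −[(0.80)(-0.05) − (-0.25)(-0.05)] = 0.0525
  C_33 = (0.80)(0.75) − (-0.40)(-0.05) = 0.5800
det(I−A) = Σ_j (I−A)_1j·C_1j = (0.80)(0.5500) + (-0.40)(0.0375) + (-0.25)(0.0125) = 0.421875
adj(I−A) = Cᵀ =
  [ 0.5500   0.3625   0.2075]
  [ 0.0375   0.6000   0.0525]
  [ 0.0125   0.2000   0.5800]
(I − A)⁻¹ = adj(I−A) / det(I−A) ≈
  [   1.3037     0.8593     0.4919]
  [   0.0889     1.4222     0.1244]
  [   0.0296     0.4741     1.3748]
Δx = (I − A)⁻¹ Δd with Δd having -30 in the Telecom component and 0 elsewhere.
So Δx_P = L_PT · (-30), where L_PT = adj(I−A)_PT / det(I−A) = 0.3625 / 0.421875.
Δx_P = 0.3625 × (-30) / 0.421875 = -10.875 / 0.421875 ≈ -25.78.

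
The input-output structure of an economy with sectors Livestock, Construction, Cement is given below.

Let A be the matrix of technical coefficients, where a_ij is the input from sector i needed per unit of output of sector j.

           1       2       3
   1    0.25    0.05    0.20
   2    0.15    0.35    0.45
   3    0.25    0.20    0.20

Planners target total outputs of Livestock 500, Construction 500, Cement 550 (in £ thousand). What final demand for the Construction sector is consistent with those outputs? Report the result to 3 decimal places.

d_2 = 2.500

I − A =
  [   0.75    -0.05    -0.20]
  [  -0.15     0.65    -0.45]
  [  -0.25    -0.20     0.80]
d = (I − A) x:
  d_1 = (+0.75)·500 + (-0.05)·500 + (-0.20)·550 = 240.000
  d_2 = (-0.15)·500 + (+0.65)·500 + (-0.45)·550 = 2.500
  d_3 = (-0.25)·500 + (-0.20)·500 + (+0.80)·550 = 215.000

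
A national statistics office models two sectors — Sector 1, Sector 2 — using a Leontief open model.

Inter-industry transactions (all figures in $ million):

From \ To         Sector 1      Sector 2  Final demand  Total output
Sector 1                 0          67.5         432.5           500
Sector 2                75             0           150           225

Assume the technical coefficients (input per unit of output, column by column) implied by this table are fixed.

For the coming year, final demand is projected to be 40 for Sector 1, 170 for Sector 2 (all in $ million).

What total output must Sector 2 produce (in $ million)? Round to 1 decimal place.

x_2 = 184.3

Technical coefficients a_ij = z_ij / X_j:
  a_11 = 0/500 = 0.00, a_21 = 75/500 = 0.15
  a_12 = 67.5/225 = 0.30, a_22 = 0/225 = 0.00
I − A =
  [   1.00    -0.30]
  [  -0.15     1.00]
det(I−A) = (1.00)(1.00) − (-0.30)(-0.15) = 0.9550
adj(I−A) = [[1.00, 0.30], [0.15, 1.00]]
(I − A)⁻¹ = adj(I−A) / det(I−A) ≈
  [   1.0471     0.3141]
  [   0.1571     1.0471]
x = (I − A)⁻¹ d = adj(I−A)·d / det(I−A), with det(I−A) = 0.9550:
  x_1 = (1.00·40 + 0.30·170) / 0.9550 = 91.00 / 0.9550 ≈ 95.3
  x_2 = (0.15·40 + 1.00·170) / 0.9550 = 176.00 / 0.9550 ≈ 184.3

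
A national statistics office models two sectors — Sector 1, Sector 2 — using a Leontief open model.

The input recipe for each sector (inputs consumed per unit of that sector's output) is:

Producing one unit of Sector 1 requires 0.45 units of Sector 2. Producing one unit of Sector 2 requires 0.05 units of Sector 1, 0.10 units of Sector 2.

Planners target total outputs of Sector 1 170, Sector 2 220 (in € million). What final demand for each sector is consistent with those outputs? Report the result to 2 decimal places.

d_1 = 159.00, d_2 = 121.50

I − A =
  [   1.00    -0.05]
  [  -0.45     0.90]
d = (I − A) x:
  d_1 = (+1.00)·170 + (-0.05)·220 = 159.00
  d_2 = (-0.45)·170 + (+0.90)·220 = 121.50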